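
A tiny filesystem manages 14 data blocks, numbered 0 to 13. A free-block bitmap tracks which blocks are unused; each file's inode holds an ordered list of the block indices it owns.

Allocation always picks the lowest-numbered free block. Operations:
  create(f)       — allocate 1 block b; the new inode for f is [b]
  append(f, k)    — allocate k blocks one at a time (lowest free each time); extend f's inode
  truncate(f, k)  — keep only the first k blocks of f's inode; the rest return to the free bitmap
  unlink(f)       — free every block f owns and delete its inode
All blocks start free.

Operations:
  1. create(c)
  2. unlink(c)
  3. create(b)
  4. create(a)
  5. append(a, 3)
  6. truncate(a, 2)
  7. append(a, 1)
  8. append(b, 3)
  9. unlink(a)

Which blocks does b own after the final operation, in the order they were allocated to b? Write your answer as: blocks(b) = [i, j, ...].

blocks(b) = [0, 4, 5, 6]

after create(c) → c:[0]  free=[F.............]
after unlink(c) →   free=[..............]
after create(b) → b:[0]  free=[F.............]
after create(a) → a:[1], b:[0]  free=[FF............]
after append(a, 3) → a:[1, 2, 3, 4], b:[0]  free=[FFFFF.........]
after truncate(a, 2) → a:[1, 2], b:[0]  free=[FFF...........]
after append(a, 1) → a:[1, 2, 3], b:[0]  free=[FFFF..........]
after append(b, 3) → a:[1, 2, 3], b:[0, 4, 5, 6]  free=[FFFFFFF.......]
after unlink(a) → b:[0, 4, 5, 6]  free=[F...FFF.......]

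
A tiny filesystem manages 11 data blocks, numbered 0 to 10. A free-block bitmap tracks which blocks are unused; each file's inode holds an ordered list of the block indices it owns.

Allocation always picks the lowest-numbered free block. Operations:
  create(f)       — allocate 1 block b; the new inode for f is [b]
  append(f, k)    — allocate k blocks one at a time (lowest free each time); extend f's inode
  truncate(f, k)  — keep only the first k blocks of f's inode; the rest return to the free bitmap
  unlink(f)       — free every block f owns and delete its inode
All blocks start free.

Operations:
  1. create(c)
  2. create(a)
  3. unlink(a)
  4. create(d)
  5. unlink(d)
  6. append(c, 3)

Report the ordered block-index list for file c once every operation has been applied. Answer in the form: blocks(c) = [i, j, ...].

blocks(c) = [0, 1, 2, 3]

[1] create(c) — c=0 (map F..........)
[2] create(a) — a=1 c=0 (map FF.........)
[3] unlink(a) — c=0 (map F..........)
[4] create(d) — c=0 d=1 (map FF.........)
[5] unlink(d) — c=0 (map F..........)
[6] append(c, 3) — c=0,1,2,3 (map FFFF.......)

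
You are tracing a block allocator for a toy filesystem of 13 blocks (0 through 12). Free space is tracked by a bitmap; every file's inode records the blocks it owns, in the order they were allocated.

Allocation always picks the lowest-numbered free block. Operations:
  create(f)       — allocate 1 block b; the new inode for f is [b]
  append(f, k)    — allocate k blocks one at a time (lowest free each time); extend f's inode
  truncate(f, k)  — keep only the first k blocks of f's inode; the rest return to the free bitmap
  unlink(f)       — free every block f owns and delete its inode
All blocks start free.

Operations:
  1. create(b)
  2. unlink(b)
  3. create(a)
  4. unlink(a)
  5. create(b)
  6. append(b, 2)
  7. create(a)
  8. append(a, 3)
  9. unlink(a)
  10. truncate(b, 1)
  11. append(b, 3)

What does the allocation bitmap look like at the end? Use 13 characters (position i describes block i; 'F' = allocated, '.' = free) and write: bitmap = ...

  1. create(b)  ⇒  F............  {b→[0]}
  2. unlink(b)  ⇒  .............  {}
  3. create(a)  ⇒  F............  {a→[0]}
  4. unlink(a)  ⇒  .............  {}
  5. create(b)  ⇒  F............  {b→[0]}
  6. append(b, 2)  ⇒  FFF..........  {b→[0, 1, 2]}
  7. create(a)  ⇒  FFFF.........  {a→[3]; b→[0, 1, 2]}
  8. append(a, 3)  ⇒  FFFFFFF......  {a→[3, 4, 5, 6]; b→[0, 1, 2]}
  9. unlink(a)  ⇒  FFF..........  {b→[0, 1, 2]}
  10. truncate(b, 1)  ⇒  F............  {b→[0]}
  11. append(b, 3)  ⇒  FFFF.........  {b→[0, 1, 2, 3]}

bitmap = FFFF.........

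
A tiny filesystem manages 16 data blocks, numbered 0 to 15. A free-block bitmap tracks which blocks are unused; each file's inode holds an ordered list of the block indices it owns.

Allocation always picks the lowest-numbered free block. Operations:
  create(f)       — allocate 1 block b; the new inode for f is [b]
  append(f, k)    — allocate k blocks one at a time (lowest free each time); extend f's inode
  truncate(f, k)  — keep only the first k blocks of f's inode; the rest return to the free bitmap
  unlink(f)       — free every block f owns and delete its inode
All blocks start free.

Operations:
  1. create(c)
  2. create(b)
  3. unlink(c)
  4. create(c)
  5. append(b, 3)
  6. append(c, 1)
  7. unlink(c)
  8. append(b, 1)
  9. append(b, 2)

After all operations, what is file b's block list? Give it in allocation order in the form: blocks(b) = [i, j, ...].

  1. create(c)  ⇒  F...............  {c→[0]}
  2. create(b)  ⇒  FF..............  {b→[1]; c→[0]}
  3. unlink(c)  ⇒  .F..............  {b→[1]}
  4. create(c)  ⇒  FF..............  {b→[1]; c→[0]}
  5. append(b, 3)  ⇒  FFFFF...........  {b→[1, 2, 3, 4]; c→[0]}
  6. append(c, 1)  ⇒  FFFFFF..........  {b→[1, 2, 3, 4]; c→[0, 5]}
  7. unlink(c)  ⇒  .FFFF...........  {b→[1, 2, 3, 4]}
  8. append(b, 1)  ⇒  FFFFF...........  {b→[1, 2, 3, 4, 0]}
  9. append(b, 2)  ⇒  FFFFFFF.........  {b→[1, 2, 3, 4, 0, 5, 6]}

blocks(b) = [1, 2, 3, 4, 0, 5, 6]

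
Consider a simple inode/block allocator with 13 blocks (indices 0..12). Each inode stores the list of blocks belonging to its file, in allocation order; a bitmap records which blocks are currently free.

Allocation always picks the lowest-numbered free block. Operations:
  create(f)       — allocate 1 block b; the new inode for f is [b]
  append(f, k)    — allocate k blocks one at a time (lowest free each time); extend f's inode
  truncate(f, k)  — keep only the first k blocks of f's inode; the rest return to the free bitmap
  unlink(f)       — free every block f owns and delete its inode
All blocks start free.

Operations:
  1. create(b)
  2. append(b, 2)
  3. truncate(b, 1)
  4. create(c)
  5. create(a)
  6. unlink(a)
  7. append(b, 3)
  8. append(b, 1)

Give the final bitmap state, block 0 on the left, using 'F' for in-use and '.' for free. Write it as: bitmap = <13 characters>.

bitmap = FFFFFF.......

after create(b) → b:[0]  free=[F............]
after append(b, 2) → b:[0, 1, 2]  free=[FFF..........]
after truncate(b, 1) → b:[0]  free=[F............]
after create(c) → b:[0], c:[1]  free=[FF...........]
after create(a) → a:[2], b:[0], c:[1]  free=[FFF..........]
after unlink(a) → b:[0], c:[1]  free=[FF...........]
after append(b, 3) → b:[0, 2, 3, 4], c:[1]  free=[FFFFF........]
after append(b, 1) → b:[0, 2, 3, 4, 5], c:[1]  free=[FFFFFF.......]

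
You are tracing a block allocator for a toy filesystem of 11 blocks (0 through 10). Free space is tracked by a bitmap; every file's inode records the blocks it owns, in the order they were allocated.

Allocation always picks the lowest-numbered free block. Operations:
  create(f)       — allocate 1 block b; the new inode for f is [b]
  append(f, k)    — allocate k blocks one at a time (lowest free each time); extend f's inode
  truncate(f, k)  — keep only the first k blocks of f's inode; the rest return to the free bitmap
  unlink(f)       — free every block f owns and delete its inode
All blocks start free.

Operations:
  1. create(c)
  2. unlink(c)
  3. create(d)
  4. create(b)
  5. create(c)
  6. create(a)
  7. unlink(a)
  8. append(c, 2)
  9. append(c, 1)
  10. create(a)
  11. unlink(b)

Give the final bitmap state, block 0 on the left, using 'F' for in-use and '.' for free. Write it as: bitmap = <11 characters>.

bitmap = F.FFFFF....

after create(c) → c:[0]  free=[F..........]
after unlink(c) →   free=[...........]
after create(d) → d:[0]  free=[F..........]
after create(b) → b:[1], d:[0]  free=[FF.........]
after create(c) → b:[1], c:[2], d:[0]  free=[FFF........]
after create(a) → a:[3], b:[1], c:[2], d:[0]  free=[FFFF.......]
after unlink(a) → b:[1], c:[2], d:[0]  free=[FFF........]
after append(c, 2) → b:[1], c:[2, 3, 4], d:[0]  free=[FFFFF......]
after append(c, 1) → b:[1], c:[2, 3, 4, 5], d:[0]  free=[FFFFFF.....]
after create(a) → a:[6], b:[1], c:[2, 3, 4, 5], d:[0]  free=[FFFFFFF....]
after unlink(b) → a:[6], c:[2, 3, 4, 5], d:[0]  free=[F.FFFFF....]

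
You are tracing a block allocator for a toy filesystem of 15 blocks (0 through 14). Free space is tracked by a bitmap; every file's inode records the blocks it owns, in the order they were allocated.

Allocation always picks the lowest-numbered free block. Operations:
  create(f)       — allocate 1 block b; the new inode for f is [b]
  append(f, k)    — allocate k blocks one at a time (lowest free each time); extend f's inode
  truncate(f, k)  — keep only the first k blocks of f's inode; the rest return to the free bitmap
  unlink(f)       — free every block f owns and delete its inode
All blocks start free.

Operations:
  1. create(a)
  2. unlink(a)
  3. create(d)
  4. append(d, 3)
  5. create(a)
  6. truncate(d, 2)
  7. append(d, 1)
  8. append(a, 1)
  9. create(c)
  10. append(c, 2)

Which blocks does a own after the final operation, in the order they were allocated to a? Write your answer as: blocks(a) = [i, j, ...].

[1] create(a) — a=0 (map F..............)
[2] unlink(a) —  (map ...............)
[3] create(d) — d=0 (map F..............)
[4] append(d, 3) — d=0,1,2,3 (map FFFF...........)
[5] create(a) — a=4 d=0,1,2,3 (map FFFFF..........)
[6] truncate(d, 2) — a=4 d=0,1 (map FF..F..........)
[7] append(d, 1) — a=4 d=0,1,2 (map FFF.F..........)
[8] append(a, 1) — a=4,3 d=0,1,2 (map FFFFF..........)
[9] create(c) — a=4,3 c=5 d=0,1,2 (map FFFFFF.........)
[10] append(c, 2) — a=4,3 c=5,6,7 d=0,1,2 (map FFFFFFFF.......)

blocks(a) = [4, 3]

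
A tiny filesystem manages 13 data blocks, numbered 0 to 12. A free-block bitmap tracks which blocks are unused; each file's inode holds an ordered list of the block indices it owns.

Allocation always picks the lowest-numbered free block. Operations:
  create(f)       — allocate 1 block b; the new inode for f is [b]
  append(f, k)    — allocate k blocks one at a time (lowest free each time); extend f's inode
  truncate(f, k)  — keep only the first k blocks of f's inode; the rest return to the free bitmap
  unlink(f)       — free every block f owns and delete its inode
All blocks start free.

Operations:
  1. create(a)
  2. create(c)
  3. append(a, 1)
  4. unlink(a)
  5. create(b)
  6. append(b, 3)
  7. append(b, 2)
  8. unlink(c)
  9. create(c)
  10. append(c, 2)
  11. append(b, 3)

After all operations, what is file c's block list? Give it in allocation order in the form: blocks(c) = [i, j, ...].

blocks(c) = [1, 7, 8]

[1] create(a) — a=0 (map F............)
[2] create(c) — a=0 c=1 (map FF...........)
[3] append(a, 1) — a=0,2 c=1 (map FFF..........)
[4] unlink(a) — c=1 (map .F...........)
[5] create(b) — b=0 c=1 (map FF...........)
[6] append(b, 3) — b=0,2,3,4 c=1 (map FFFFF........)
[7] append(b, 2) — b=0,2,3,4,5,6 c=1 (map FFFFFFF......)
[8] unlink(c) — b=0,2,3,4,5,6 (map F.FFFFF......)
[9] create(c) — b=0,2,3,4,5,6 c=1 (map FFFFFFF......)
[10] append(c, 2) — b=0,2,3,4,5,6 c=1,7,8 (map FFFFFFFFF....)
[11] append(b, 3) — b=0,2,3,4,5,6,9,10,11 c=1,7,8 (map FFFFFFFFFFFF.)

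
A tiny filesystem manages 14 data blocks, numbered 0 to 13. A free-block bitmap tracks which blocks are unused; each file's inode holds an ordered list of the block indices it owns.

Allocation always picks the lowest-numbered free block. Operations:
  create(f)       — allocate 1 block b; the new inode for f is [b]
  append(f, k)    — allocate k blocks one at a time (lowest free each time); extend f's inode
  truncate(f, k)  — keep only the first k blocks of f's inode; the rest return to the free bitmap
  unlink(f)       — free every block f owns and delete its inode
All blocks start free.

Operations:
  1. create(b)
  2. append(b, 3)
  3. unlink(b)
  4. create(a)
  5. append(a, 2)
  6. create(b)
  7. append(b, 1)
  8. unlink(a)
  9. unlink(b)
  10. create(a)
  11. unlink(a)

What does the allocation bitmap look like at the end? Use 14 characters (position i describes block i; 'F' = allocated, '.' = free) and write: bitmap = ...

after create(b) → b:[0]  free=[F.............]
after append(b, 3) → b:[0, 1, 2, 3]  free=[FFFF..........]
after unlink(b) →   free=[..............]
after create(a) → a:[0]  free=[F.............]
after append(a, 2) → a:[0, 1, 2]  free=[FFF...........]
after create(b) → a:[0, 1, 2], b:[3]  free=[FFFF..........]
after append(b, 1) → a:[0, 1, 2], b:[3, 4]  free=[FFFFF.........]
after unlink(a) → b:[3, 4]  free=[...FF.........]
after unlink(b) →   free=[..............]
after create(a) → a:[0]  free=[F.............]
after unlink(a) →   free=[..............]

bitmap = ..............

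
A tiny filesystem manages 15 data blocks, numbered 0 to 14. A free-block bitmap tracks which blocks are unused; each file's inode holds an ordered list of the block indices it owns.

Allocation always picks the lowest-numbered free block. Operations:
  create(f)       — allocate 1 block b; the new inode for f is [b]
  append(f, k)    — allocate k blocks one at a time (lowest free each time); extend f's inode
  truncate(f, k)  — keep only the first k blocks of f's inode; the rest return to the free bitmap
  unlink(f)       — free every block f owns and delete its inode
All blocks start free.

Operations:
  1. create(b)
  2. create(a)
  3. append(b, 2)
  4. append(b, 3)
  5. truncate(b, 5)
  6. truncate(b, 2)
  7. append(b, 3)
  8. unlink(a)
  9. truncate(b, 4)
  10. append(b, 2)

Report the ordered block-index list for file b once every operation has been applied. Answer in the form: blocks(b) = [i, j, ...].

blocks(b) = [0, 2, 3, 4, 1, 5]

[1] create(b) — b=0 (map F..............)
[2] create(a) — a=1 b=0 (map FF.............)
[3] append(b, 2) — a=1 b=0,2,3 (map FFFF...........)
[4] append(b, 3) — a=1 b=0,2,3,4,5,6 (map FFFFFFF........)
[5] truncate(b, 5) — a=1 b=0,2,3,4,5 (map FFFFFF.........)
[6] truncate(b, 2) — a=1 b=0,2 (map FFF............)
[7] append(b, 3) — a=1 b=0,2,3,4,5 (map FFFFFF.........)
[8] unlink(a) — b=0,2,3,4,5 (map F.FFFF.........)
[9] truncate(b, 4) — b=0,2,3,4 (map F.FFF..........)
[10] append(b, 2) — b=0,2,3,4,1,5 (map FFFFFF.........)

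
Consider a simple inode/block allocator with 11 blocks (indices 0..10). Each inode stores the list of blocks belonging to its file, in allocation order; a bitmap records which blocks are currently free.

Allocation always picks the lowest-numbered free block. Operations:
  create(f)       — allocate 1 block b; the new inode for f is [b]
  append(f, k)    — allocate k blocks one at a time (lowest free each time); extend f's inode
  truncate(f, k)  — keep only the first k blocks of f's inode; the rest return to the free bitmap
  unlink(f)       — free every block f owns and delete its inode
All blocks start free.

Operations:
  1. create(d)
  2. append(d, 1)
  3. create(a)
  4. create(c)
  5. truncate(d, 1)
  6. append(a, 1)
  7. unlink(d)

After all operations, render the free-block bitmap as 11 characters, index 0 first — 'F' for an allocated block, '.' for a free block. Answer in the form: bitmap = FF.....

[1] create(d) — d=0 (map F..........)
[2] append(d, 1) — d=0,1 (map FF.........)
[3] create(a) — a=2 d=0,1 (map FFF........)
[4] create(c) — a=2 c=3 d=0,1 (map FFFF.......)
[5] truncate(d, 1) — a=2 c=3 d=0 (map F.FF.......)
[6] append(a, 1) — a=2,1 c=3 d=0 (map FFFF.......)
[7] unlink(d) — a=2,1 c=3 (map .FFF.......)

bitmap = .FFF.......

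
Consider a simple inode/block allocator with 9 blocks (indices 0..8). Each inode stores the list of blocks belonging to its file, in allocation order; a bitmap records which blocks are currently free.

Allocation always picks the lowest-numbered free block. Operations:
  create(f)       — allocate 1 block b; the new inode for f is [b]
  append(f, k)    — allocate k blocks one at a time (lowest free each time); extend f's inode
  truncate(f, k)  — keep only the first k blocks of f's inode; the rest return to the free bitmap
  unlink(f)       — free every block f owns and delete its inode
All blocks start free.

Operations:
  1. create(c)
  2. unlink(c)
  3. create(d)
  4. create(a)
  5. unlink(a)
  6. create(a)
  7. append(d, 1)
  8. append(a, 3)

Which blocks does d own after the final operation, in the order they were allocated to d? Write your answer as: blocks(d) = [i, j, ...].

  1. create(c)  ⇒  F........  {c→[0]}
  2. unlink(c)  ⇒  .........  {}
  3. create(d)  ⇒  F........  {d→[0]}
  4. create(a)  ⇒  FF.......  {a→[1]; d→[0]}
  5. unlink(a)  ⇒  F........  {d→[0]}
  6. create(a)  ⇒  FF.......  {a→[1]; d→[0]}
  7. append(d, 1)  ⇒  FFF......  {a→[1]; d→[0, 2]}
  8. append(a, 3)  ⇒  FFFFFF...  {a→[1, 3, 4, 5]; d→[0, 2]}

blocks(d) = [0, 2]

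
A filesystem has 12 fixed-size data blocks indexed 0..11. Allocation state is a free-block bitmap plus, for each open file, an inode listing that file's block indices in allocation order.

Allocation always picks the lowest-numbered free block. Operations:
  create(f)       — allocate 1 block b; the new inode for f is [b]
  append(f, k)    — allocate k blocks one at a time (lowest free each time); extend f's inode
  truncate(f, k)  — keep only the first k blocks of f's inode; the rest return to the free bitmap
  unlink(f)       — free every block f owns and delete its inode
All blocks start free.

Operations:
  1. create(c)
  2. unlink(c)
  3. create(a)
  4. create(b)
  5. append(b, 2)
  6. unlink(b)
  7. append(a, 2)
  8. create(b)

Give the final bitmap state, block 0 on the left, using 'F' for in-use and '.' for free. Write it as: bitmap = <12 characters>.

[1] create(c) — c=0 (map F...........)
[2] unlink(c) —  (map ............)
[3] create(a) — a=0 (map F...........)
[4] create(b) — a=0 b=1 (map FF..........)
[5] append(b, 2) — a=0 b=1,2,3 (map FFFF........)
[6] unlink(b) — a=0 (map F...........)
[7] append(a, 2) — a=0,1,2 (map FFF.........)
[8] create(b) — a=0,1,2 b=3 (map FFFF........)

bitmap = FFFF........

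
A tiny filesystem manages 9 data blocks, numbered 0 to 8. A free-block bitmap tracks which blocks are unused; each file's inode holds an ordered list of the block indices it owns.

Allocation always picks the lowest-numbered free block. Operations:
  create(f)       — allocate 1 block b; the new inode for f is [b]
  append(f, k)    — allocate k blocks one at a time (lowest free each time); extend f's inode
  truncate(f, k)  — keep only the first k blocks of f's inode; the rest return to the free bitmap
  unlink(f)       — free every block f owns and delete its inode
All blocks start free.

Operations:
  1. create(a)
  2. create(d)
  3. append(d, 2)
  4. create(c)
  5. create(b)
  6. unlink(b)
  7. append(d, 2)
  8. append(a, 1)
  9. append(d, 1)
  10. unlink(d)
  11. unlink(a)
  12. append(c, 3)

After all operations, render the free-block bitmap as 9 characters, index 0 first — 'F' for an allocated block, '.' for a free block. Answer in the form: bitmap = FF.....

after create(a) → a:[0]  free=[F........]
after create(d) → a:[0], d:[1]  free=[FF.......]
after append(d, 2) → a:[0], d:[1, 2, 3]  free=[FFFF.....]
after create(c) → a:[0], c:[4], d:[1, 2, 3]  free=[FFFFF....]
after create(b) → a:[0], b:[5], c:[4], d:[1, 2, 3]  free=[FFFFFF...]
after unlink(b) → a:[0], c:[4], d:[1, 2, 3]  free=[FFFFF....]
after append(d, 2) → a:[0], c:[4], d:[1, 2, 3, 5, 6]  free=[FFFFFFF..]
after append(a, 1) → a:[0, 7], c:[4], d:[1, 2, 3, 5, 6]  free=[FFFFFFFF.]
after append(d, 1) → a:[0, 7], c:[4], d:[1, 2, 3, 5, 6, 8]  free=[FFFFFFFFF]
after unlink(d) → a:[0, 7], c:[4]  free=[F...F..F.]
after unlink(a) → c:[4]  free=[....F....]
after append(c, 3) → c:[4, 0, 1, 2]  free=[FFF.F....]

bitmap = FFF.F....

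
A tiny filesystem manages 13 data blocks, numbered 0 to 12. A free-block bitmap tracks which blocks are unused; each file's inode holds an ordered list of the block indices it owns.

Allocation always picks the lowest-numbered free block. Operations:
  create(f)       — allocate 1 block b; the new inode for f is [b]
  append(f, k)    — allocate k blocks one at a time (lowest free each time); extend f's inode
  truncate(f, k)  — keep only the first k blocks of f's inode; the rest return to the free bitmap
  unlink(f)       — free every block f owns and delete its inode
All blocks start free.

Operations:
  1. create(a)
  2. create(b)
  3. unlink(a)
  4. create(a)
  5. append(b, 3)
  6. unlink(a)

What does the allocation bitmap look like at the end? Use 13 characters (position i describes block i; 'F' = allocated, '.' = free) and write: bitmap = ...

[1] create(a) — a=0 (map F............)
[2] create(b) — a=0 b=1 (map FF...........)
[3] unlink(a) — b=1 (map .F...........)
[4] create(a) — a=0 b=1 (map FF...........)
[5] append(b, 3) — a=0 b=1,2,3,4 (map FFFFF........)
[6] unlink(a) — b=1,2,3,4 (map .FFFF........)

bitmap = .FFFF........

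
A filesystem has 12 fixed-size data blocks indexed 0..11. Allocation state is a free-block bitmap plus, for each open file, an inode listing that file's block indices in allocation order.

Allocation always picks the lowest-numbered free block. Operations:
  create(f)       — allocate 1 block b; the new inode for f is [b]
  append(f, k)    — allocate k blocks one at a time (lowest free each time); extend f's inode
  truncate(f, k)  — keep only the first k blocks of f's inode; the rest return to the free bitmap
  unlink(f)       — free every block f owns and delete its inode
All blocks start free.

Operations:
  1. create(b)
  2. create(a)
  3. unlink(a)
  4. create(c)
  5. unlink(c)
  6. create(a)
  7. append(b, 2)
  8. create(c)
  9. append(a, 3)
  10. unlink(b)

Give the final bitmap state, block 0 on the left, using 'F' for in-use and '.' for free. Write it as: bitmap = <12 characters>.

bitmap = .F..FFFF....

[1] create(b) — b=0 (map F...........)
[2] create(a) — a=1 b=0 (map FF..........)
[3] unlink(a) — b=0 (map F...........)
[4] create(c) — b=0 c=1 (map FF..........)
[5] unlink(c) — b=0 (map F...........)
[6] create(a) — a=1 b=0 (map FF..........)
[7] append(b, 2) — a=1 b=0,2,3 (map FFFF........)
[8] create(c) — a=1 b=0,2,3 c=4 (map FFFFF.......)
[9] append(a, 3) — a=1,5,6,7 b=0,2,3 c=4 (map FFFFFFFF....)
[10] unlink(b) — a=1,5,6,7 c=4 (map .F..FFFF....)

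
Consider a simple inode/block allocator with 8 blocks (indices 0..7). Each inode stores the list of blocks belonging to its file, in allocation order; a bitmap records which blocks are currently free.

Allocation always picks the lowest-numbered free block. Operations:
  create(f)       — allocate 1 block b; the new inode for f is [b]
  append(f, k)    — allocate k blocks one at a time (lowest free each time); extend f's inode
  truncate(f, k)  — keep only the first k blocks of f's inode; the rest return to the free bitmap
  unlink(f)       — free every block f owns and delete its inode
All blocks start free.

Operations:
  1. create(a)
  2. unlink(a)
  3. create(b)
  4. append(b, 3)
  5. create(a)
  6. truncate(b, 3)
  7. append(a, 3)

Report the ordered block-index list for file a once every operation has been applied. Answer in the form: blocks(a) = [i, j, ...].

  1. create(a)  ⇒  F.......  {a→[0]}
  2. unlink(a)  ⇒  ........  {}
  3. create(b)  ⇒  F.......  {b→[0]}
  4. append(b, 3)  ⇒  FFFF....  {b→[0, 1, 2, 3]}
  5. create(a)  ⇒  FFFFF...  {a→[4]; b→[0, 1, 2, 3]}
  6. truncate(b, 3)  ⇒  FFF.F...  {a→[4]; b→[0, 1, 2]}
  7. append(a, 3)  ⇒  FFFFFFF.  {a→[4, 3, 5, 6]; b→[0, 1, 2]}

blocks(a) = [4, 3, 5, 6]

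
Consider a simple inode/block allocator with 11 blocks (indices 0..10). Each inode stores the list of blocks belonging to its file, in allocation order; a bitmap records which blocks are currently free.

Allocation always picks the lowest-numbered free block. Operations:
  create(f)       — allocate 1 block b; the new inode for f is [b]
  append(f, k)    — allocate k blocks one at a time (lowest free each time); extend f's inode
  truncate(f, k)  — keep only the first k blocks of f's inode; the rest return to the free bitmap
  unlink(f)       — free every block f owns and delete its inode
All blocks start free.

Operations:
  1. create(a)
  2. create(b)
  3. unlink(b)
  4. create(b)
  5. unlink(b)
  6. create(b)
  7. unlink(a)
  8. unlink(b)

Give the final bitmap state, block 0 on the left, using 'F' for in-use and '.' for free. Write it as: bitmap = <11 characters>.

bitmap = ...........

create(a): bitmap=F.......... | a=[0]
create(b): bitmap=FF......... | a=[0] b=[1]
unlink(b): bitmap=F.......... | a=[0]
create(b): bitmap=FF......... | a=[0] b=[1]
unlink(b): bitmap=F.......... | a=[0]
create(b): bitmap=FF......... | a=[0] b=[1]
unlink(a): bitmap=.F......... | b=[1]
unlink(b): bitmap=........... | 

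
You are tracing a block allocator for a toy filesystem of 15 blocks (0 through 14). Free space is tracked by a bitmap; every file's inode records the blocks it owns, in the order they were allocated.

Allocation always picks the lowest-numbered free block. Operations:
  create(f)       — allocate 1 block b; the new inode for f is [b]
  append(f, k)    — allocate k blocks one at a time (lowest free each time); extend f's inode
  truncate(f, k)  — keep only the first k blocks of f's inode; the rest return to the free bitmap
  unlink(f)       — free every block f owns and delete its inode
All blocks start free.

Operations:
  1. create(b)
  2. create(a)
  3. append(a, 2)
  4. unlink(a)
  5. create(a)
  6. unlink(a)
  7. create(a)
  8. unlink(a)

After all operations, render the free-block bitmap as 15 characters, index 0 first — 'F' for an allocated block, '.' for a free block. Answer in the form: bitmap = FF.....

bitmap = F..............

[1] create(b) — b=0 (map F..............)
[2] create(a) — a=1 b=0 (map FF.............)
[3] append(a, 2) — a=1,2,3 b=0 (map FFFF...........)
[4] unlink(a) — b=0 (map F..............)
[5] create(a) — a=1 b=0 (map FF.............)
[6] unlink(a) — b=0 (map F..............)
[7] create(a) — a=1 b=0 (map FF.............)
[8] unlink(a) — b=0 (map F..............)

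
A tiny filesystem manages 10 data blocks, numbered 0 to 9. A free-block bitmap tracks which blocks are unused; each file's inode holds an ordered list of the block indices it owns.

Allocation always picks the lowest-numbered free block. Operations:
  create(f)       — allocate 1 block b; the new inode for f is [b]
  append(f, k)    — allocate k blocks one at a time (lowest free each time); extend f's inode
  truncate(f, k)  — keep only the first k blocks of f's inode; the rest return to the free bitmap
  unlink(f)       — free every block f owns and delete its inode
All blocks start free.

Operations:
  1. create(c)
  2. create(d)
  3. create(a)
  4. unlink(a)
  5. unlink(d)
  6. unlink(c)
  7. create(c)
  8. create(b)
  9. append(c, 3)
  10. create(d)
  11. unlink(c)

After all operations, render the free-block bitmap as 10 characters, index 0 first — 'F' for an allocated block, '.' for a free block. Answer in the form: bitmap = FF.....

bitmap = .F...F....

  1. create(c)  ⇒  F.........  {c→[0]}
  2. create(d)  ⇒  FF........  {c→[0]; d→[1]}
  3. create(a)  ⇒  FFF.......  {a→[2]; c→[0]; d→[1]}
  4. unlink(a)  ⇒  FF........  {c→[0]; d→[1]}
  5. unlink(d)  ⇒  F.........  {c→[0]}
  6. unlink(c)  ⇒  ..........  {}
  7. create(c)  ⇒  F.........  {c→[0]}
  8. create(b)  ⇒  FF........  {b→[1]; c→[0]}
  9. append(c, 3)  ⇒  FFFFF.....  {b→[1]; c→[0, 2, 3, 4]}
  10. create(d)  ⇒  FFFFFF....  {b→[1]; c→[0, 2, 3, 4]; d→[5]}
  11. unlink(c)  ⇒  .F...F....  {b→[1]; d→[5]}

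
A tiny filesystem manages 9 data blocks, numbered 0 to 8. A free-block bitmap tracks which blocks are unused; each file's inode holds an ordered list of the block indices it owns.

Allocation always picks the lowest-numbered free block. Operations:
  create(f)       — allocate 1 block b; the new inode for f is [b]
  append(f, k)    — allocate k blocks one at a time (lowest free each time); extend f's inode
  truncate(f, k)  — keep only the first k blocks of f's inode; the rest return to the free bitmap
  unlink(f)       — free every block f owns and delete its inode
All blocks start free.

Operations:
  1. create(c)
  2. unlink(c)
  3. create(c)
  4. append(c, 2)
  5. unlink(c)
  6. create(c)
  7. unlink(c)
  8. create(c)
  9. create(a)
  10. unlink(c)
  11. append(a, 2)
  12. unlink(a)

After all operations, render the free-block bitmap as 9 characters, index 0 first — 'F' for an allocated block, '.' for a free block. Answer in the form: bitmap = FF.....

bitmap = .........

create(c): bitmap=F........ | c=[0]
unlink(c): bitmap=......... | 
create(c): bitmap=F........ | c=[0]
append(c, 2): bitmap=FFF...... | c=[0, 1, 2]
unlink(c): bitmap=......... | 
create(c): bitmap=F........ | c=[0]
unlink(c): bitmap=......... | 
create(c): bitmap=F........ | c=[0]
create(a): bitmap=FF....... | a=[1] c=[0]
unlink(c): bitmap=.F....... | a=[1]
append(a, 2): bitmap=FFF...... | a=[1, 0, 2]
unlink(a): bitmap=......... | 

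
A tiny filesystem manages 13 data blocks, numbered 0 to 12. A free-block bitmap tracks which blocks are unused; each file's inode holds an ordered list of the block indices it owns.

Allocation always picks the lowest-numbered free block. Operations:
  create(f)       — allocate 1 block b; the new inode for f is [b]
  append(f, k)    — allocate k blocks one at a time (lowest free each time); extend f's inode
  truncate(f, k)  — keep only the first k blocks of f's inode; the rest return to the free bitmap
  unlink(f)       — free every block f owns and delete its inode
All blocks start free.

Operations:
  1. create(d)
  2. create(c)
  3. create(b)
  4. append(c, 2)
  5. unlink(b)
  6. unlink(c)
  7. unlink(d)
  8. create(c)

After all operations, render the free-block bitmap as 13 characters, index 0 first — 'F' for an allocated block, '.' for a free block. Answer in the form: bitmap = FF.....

bitmap = F............

[1] create(d) — d=0 (map F............)
[2] create(c) — c=1 d=0 (map FF...........)
[3] create(b) — b=2 c=1 d=0 (map FFF..........)
[4] append(c, 2) — b=2 c=1,3,4 d=0 (map FFFFF........)
[5] unlink(b) — c=1,3,4 d=0 (map FF.FF........)
[6] unlink(c) — d=0 (map F............)
[7] unlink(d) —  (map .............)
[8] create(c) — c=0 (map F............)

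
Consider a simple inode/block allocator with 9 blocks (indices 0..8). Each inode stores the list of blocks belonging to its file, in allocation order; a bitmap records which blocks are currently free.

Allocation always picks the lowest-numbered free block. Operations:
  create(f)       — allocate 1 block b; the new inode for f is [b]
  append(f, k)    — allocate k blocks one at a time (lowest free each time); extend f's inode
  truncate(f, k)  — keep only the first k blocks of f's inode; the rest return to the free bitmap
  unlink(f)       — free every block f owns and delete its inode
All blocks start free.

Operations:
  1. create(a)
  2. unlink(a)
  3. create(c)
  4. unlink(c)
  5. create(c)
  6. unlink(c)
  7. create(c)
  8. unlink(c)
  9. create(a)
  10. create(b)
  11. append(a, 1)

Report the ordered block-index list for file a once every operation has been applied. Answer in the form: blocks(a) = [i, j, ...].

blocks(a) = [0, 2]

after create(a) → a:[0]  free=[F........]
after unlink(a) →   free=[.........]
after create(c) → c:[0]  free=[F........]
after unlink(c) →   free=[.........]
after create(c) → c:[0]  free=[F........]
after unlink(c) →   free=[.........]
after create(c) → c:[0]  free=[F........]
after unlink(c) →   free=[.........]
after create(a) → a:[0]  free=[F........]
after create(b) → a:[0], b:[1]  free=[FF.......]
after append(a, 1) → a:[0, 2], b:[1]  free=[FFF......]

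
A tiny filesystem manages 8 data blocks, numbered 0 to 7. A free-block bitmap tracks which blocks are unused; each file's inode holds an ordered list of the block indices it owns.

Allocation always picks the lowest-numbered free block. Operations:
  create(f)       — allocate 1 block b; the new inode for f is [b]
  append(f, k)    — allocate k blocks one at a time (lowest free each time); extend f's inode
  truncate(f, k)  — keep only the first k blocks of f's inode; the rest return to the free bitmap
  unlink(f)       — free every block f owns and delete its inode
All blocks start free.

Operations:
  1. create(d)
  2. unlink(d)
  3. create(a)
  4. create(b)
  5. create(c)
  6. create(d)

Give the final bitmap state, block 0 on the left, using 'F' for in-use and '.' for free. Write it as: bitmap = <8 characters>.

bitmap = FFFF....

create(d): bitmap=F....... | d=[0]
unlink(d): bitmap=........ | 
create(a): bitmap=F....... | a=[0]
create(b): bitmap=FF...... | a=[0] b=[1]
create(c): bitmap=FFF..... | a=[0] b=[1] c=[2]
create(d): bitmap=FFFF.... | a=[0] b=[1] c=[2] d=[3]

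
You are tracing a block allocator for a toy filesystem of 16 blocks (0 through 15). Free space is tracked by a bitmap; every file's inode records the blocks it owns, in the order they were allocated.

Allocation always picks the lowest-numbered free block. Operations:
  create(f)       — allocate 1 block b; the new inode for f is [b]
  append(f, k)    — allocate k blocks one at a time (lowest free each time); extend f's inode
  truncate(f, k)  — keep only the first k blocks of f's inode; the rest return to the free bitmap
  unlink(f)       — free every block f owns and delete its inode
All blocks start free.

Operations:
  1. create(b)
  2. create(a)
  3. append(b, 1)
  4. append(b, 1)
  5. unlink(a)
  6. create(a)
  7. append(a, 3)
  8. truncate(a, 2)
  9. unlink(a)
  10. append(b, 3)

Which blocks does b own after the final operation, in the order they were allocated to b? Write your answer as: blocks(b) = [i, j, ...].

blocks(b) = [0, 2, 3, 1, 4, 5]

after create(b) → b:[0]  free=[F...............]
after create(a) → a:[1], b:[0]  free=[FF..............]
after append(b, 1) → a:[1], b:[0, 2]  free=[FFF.............]
after append(b, 1) → a:[1], b:[0, 2, 3]  free=[FFFF............]
after unlink(a) → b:[0, 2, 3]  free=[F.FF............]
after create(a) → a:[1], b:[0, 2, 3]  free=[FFFF............]
after append(a, 3) → a:[1, 4, 5, 6], b:[0, 2, 3]  free=[FFFFFFF.........]
after truncate(a, 2) → a:[1, 4], b:[0, 2, 3]  free=[FFFFF...........]
after unlink(a) → b:[0, 2, 3]  free=[F.FF............]
after append(b, 3) → b:[0, 2, 3, 1, 4, 5]  free=[FFFFFF..........]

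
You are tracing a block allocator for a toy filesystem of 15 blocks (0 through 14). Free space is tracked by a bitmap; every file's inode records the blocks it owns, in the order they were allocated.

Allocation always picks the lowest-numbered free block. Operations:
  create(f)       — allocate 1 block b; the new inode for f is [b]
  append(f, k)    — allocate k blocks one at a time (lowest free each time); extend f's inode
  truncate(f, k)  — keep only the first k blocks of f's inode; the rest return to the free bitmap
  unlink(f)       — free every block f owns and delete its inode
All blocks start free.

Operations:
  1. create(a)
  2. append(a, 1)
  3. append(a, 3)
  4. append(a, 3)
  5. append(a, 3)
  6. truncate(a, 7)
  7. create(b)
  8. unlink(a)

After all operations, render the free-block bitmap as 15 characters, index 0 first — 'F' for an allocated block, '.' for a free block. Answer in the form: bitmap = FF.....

  1. create(a)  ⇒  F..............  {a→[0]}
  2. append(a, 1)  ⇒  FF.............  {a→[0, 1]}
  3. append(a, 3)  ⇒  FFFFF..........  {a→[0, 1, 2, 3, 4]}
  4. append(a, 3)  ⇒  FFFFFFFF.......  {a→[0, 1, 2, 3, 4, 5, 6, 7]}
  5. append(a, 3)  ⇒  FFFFFFFFFFF....  {a→[0, 1, 2, 3, 4, 5, 6, 7, 8, 9, 10]}
  6. truncate(a, 7)  ⇒  FFFFFFF........  {a→[0, 1, 2, 3, 4, 5, 6]}
  7. create(b)  ⇒  FFFFFFFF.......  {a→[0, 1, 2, 3, 4, 5, 6]; b→[7]}
  8. unlink(a)  ⇒  .......F.......  {b→[7]}

bitmap = .......F.......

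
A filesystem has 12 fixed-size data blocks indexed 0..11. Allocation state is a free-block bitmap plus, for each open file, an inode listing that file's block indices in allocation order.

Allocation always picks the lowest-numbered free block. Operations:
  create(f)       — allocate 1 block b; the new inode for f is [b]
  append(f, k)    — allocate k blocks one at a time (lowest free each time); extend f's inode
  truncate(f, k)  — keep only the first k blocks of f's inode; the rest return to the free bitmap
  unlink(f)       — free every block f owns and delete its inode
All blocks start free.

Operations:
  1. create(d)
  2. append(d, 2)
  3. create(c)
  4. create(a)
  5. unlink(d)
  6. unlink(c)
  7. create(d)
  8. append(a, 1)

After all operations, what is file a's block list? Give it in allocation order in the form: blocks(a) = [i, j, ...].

blocks(a) = [4, 1]

  1. create(d)  ⇒  F...........  {d→[0]}
  2. append(d, 2)  ⇒  FFF.........  {d→[0, 1, 2]}
  3. create(c)  ⇒  FFFF........  {c→[3]; d→[0, 1, 2]}
  4. create(a)  ⇒  FFFFF.......  {a→[4]; c→[3]; d→[0, 1, 2]}
  5. unlink(d)  ⇒  ...FF.......  {a→[4]; c→[3]}
  6. unlink(c)  ⇒  ....F.......  {a→[4]}
  7. create(d)  ⇒  F...F.......  {a→[4]; d→[0]}
  8. append(a, 1)  ⇒  FF..F.......  {a→[4, 1]; d→[0]}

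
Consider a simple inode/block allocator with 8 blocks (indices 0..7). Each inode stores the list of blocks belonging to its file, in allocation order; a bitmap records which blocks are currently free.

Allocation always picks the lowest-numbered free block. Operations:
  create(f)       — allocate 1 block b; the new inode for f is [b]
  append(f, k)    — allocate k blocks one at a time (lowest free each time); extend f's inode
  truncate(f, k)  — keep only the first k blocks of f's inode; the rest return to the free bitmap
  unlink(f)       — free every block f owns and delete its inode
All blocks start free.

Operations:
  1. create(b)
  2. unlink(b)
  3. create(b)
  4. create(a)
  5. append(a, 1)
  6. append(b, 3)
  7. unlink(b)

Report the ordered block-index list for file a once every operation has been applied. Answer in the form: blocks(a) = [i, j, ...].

  1. create(b)  ⇒  F.......  {b→[0]}
  2. unlink(b)  ⇒  ........  {}
  3. create(b)  ⇒  F.......  {b→[0]}
  4. create(a)  ⇒  FF......  {a→[1]; b→[0]}
  5. append(a, 1)  ⇒  FFF.....  {a→[1, 2]; b→[0]}
  6. append(b, 3)  ⇒  FFFFFF..  {a→[1, 2]; b→[0, 3, 4, 5]}
  7. unlink(b)  ⇒  .FF.....  {a→[1, 2]}

blocks(a) = [1, 2]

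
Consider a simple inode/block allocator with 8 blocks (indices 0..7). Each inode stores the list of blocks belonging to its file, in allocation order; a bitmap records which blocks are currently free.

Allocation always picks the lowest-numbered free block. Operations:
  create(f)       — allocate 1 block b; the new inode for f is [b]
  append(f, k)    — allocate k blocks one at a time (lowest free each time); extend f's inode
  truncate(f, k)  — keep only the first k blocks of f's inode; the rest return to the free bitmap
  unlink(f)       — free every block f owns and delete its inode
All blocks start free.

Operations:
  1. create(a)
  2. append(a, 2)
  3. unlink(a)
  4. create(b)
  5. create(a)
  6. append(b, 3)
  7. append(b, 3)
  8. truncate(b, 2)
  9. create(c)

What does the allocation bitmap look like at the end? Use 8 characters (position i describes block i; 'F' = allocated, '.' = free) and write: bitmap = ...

create(a): bitmap=F....... | a=[0]
append(a, 2): bitmap=FFF..... | a=[0, 1, 2]
unlink(a): bitmap=........ | 
create(b): bitmap=F....... | b=[0]
create(a): bitmap=FF...... | a=[1] b=[0]
append(b, 3): bitmap=FFFFF... | a=[1] b=[0, 2, 3, 4]
append(b, 3): bitmap=FFFFFFFF | a=[1] b=[0, 2, 3, 4, 5, 6, 7]
truncate(b, 2): bitmap=FFF..... | a=[1] b=[0, 2]
create(c): bitmap=FFFF.... | a=[1] b=[0, 2] c=[3]

bitmap = FFFF....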